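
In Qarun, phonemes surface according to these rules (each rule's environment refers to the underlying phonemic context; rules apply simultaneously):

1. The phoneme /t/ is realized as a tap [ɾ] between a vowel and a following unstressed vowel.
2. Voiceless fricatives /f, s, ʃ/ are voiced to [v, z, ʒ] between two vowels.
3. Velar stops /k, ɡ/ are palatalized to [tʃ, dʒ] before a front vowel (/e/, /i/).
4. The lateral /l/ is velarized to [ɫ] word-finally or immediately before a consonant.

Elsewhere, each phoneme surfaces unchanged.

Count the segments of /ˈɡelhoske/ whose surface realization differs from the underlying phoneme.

3

Segments that undergo a rule: /ɡ/ → [dʒ] (rule 3); /l/ → [ɫ] (rule 4); /k/ → [tʃ] (rule 3).
All other segments surface unchanged.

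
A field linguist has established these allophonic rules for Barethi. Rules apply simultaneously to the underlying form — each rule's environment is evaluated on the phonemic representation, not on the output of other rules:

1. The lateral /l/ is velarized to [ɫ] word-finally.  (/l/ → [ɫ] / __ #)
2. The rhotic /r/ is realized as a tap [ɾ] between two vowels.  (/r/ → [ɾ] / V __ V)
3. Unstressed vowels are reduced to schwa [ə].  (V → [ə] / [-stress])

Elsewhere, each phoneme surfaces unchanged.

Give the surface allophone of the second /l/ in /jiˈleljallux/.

/l/ (between /e/ and /j/) fails the environment for rule 1, so it stays [l].

[l]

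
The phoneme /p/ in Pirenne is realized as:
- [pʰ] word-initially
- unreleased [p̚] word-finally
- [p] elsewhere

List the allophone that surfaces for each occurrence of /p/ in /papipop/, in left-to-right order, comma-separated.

[pʰ], [p], [p], [p̚]

Occurrence 1 (position 1): word-initially → [pʰ].
Occurrence 2 (position 3): no conditioning environment matches → elsewhere allophone [p].
Occurrence 3 (position 5): no conditioning environment matches → elsewhere allophone [p].
Occurrence 4 (position 7): word-finally → [p̚].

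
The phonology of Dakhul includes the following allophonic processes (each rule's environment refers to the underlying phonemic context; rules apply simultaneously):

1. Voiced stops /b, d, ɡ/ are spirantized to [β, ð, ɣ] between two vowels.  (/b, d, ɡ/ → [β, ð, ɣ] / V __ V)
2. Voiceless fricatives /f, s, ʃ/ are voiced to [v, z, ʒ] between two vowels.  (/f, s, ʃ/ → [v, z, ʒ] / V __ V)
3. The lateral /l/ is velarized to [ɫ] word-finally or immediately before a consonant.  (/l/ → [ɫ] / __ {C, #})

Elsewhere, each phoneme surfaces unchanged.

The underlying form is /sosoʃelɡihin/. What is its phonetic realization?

/s/ (word-initial): rule 2 targets it, but not between two vowels → unchanged [s].
/s/ meets the environment for rule 2 (between two vowels) → [z].
/ʃ/ — between /o/ and /e/, between two vowels — surfaces as [ʒ] (rule 2).
Rule 3 applies to /l/ (between /e/ and /ɡ/: word-finally or immediately before a consonant) → [ɫ].
/ɡ/ (between /l/ and /i/): rule 1 targets it, but not between two vowels → unchanged [ɡ].

[sozoʒeɫɡihin]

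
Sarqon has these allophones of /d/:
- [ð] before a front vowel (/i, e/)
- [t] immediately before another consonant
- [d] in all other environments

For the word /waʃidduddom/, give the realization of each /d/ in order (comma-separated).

[t], [d], [t], [d]

Occurrence 1 (position 5): immediately before another consonant → [t].
Occurrence 2 (position 6): no conditioning environment matches → elsewhere allophone [d].
Occurrence 3 (position 8): immediately before another consonant → [t].
Occurrence 4 (position 9): no conditioning environment matches → elsewhere allophone [d].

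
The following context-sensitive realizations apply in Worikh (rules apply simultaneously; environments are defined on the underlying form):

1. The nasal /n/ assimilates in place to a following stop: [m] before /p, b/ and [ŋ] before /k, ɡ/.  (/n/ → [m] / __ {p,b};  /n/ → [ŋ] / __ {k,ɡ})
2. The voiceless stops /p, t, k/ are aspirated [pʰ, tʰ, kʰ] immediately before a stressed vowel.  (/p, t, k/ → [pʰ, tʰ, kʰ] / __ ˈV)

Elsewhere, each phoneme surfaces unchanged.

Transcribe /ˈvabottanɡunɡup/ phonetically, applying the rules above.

/v/ (word-initial) is unaffected → [v].
/a/ (between /v/ and /b/) is unaffected → [a].
/b/ — not in any rule's target class → [b].
/o/ (between /b/ and /t/) is unaffected → [o].
/t/ — between /o/ and /t/; rule 2 does not apply here → [t].
/t/ (between /t/ and /a/): rule 2 targets it, but not immediately before a stressed vowel → unchanged [t].
/a/ — not in any rule's target class → [a].
/n/ — between /a/ and /ɡ/, before a labial or velar stop — surfaces as [ŋ] (rule 1).
/ɡ/ (between /n/ and /u/): no rule targets it → [ɡ].
/u/ stays [u].
/n/ (between /u/ and /ɡ/): before a labial or velar stop, so rule 1 applies → [ŋ].
/ɡ/ (between /n/ and /u/) is unaffected → [ɡ].
/u/ (between /ɡ/ and /p/): no rule targets it → [u].
/p/ (word-final) is in the target of rule 2 but the environment (immediately before a stressed vowel) is not met → [p].

[ˈvabottaŋɡuŋɡup]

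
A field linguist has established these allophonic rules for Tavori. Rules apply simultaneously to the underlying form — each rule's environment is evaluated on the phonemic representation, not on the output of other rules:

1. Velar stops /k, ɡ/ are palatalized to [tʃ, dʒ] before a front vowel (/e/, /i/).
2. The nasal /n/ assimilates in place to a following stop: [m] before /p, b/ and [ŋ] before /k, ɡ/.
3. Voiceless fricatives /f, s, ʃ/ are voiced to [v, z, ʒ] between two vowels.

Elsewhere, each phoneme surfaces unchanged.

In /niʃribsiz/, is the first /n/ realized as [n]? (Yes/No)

/n/ (word-initial): rule 2 targets it, but not before a labial or velar stop → unchanged [n].
The actual realization is [n], which matches [n].

Yes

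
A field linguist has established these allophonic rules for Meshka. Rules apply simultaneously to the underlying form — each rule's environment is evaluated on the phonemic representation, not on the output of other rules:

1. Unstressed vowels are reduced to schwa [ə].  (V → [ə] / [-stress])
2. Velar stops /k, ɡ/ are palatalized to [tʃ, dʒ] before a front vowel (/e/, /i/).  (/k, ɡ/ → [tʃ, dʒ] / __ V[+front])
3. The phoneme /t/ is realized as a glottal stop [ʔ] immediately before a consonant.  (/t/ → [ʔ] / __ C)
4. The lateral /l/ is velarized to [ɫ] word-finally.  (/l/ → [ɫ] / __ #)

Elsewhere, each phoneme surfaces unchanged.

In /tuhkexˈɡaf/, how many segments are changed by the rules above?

Segments that undergo a rule: /u/ → [ə] (rule 1); /k/ → [tʃ] (rule 2); /e/ → [ə] (rule 1).
All other segments surface unchanged.

3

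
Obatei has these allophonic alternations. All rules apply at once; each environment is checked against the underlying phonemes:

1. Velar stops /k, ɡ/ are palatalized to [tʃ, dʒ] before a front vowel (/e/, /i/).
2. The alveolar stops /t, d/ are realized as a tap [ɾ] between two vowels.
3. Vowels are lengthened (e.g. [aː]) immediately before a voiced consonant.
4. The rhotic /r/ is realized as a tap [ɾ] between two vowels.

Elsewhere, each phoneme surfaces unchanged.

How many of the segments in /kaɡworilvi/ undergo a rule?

4

Segments that undergo a rule: /a/ → [aː] (rule 3); /o/ → [oː] (rule 3); /r/ → [ɾ] (rule 4); /i/ → [iː] (rule 3).
All other segments surface unchanged.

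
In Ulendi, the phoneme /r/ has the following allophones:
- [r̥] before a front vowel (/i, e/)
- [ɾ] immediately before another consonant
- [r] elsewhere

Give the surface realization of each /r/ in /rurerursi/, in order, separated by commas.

[r], [r̥], [r], [ɾ]

Occurrence 1 (position 1): no conditioning environment matches → elsewhere allophone [r].
Occurrence 2 (position 3): before a front vowel (/i, e/) → [r̥].
Occurrence 3 (position 5): no conditioning environment matches → elsewhere allophone [r].
Occurrence 4 (position 7): immediately before another consonant → [ɾ].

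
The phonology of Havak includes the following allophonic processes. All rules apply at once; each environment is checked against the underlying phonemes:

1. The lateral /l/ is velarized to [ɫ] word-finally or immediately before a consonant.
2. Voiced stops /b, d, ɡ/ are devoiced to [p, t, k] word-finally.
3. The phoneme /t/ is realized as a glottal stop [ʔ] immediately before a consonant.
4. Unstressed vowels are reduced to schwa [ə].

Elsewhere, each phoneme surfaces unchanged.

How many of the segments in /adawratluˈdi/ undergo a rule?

5

Segments that undergo a rule: /a/ → [ə] (rule 4); /a/ → [ə] (rule 4); /a/ → [ə] (rule 4); /t/ → [ʔ] (rule 3); /u/ → [ə] (rule 4).
All other segments surface unchanged.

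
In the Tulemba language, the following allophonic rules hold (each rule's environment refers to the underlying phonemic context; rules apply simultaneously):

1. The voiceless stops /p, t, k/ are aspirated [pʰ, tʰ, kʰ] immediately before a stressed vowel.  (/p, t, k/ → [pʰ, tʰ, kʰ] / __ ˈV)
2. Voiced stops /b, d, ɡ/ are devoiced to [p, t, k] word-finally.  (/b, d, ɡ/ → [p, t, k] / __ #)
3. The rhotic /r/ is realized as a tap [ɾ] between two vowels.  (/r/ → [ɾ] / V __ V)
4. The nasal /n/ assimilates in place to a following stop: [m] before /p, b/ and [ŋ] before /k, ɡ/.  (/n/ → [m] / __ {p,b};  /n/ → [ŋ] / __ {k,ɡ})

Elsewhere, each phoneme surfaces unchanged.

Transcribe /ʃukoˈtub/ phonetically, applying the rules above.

/ʃ/ (word-initial) is unaffected → [ʃ].
/u/ (between /ʃ/ and /k/): no rule targets it → [u].
/k/ (between /u/ and /o/): rule 1 targets it, but not immediately before a stressed vowel → unchanged [k].
/o/ (between /k/ and /t/): no rule targets it → [o].
/t/ (between /o/ and /u/) occurs immediately before a stressed vowel → [tʰ] by rule 1.
/u/ (between /t/ and /b/): no rule targets it → [u].
/b/ — word-final, word-finally — surfaces as [p] (rule 2).

[ʃukoˈtʰup]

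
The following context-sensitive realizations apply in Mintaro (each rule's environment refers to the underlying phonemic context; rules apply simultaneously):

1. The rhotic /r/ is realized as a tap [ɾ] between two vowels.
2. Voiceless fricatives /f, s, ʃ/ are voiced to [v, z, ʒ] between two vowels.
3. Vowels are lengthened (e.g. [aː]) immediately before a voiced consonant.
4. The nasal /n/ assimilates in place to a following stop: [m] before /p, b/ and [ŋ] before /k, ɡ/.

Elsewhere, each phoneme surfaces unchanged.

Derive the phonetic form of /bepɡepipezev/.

[bepɡepipeːzeːv]

/b/ — not in any rule's target class → [b].
/e/ (between /b/ and /p/): rule 3 targets it, but not before a voiced consonant → unchanged [e].
/p/ — not in any rule's target class → [p].
/ɡ/ (between /p/ and /e/) is unaffected → [ɡ].
/e/ (between /ɡ/ and /p/): rule 3 targets it, but not before a voiced consonant → unchanged [e].
/p/ (between /e/ and /i/) is unaffected → [p].
/i/ — between /p/ and /p/; rule 3 does not apply here → [i].
/p/ (between /i/ and /e/): no rule targets it → [p].
/e/ (between /p/ and /z/) occurs before a voiced consonant → [eː] by rule 3.
/z/ — not in any rule's target class → [z].
/e/ — between /z/ and /v/, before a voiced consonant — surfaces as [eː] (rule 3).
/v/ (word-final): no rule targets it → [v].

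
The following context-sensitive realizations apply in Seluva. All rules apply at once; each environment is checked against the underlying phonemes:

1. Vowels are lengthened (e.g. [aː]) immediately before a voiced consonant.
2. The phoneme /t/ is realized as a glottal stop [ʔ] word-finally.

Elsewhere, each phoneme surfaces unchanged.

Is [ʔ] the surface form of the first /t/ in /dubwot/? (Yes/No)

Yes

/t/ (word-final): word-finally, so rule 2 applies → [ʔ].
The actual realization is [ʔ], which matches [ʔ].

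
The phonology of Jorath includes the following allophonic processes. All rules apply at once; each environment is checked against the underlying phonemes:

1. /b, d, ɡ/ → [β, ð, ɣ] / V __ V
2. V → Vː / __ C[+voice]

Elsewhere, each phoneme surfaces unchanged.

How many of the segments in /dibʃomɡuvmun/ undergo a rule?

Segments that undergo a rule: /i/ → [iː] (rule 2); /o/ → [oː] (rule 2); /u/ → [uː] (rule 2); /u/ → [uː] (rule 2).
All other segments surface unchanged.

4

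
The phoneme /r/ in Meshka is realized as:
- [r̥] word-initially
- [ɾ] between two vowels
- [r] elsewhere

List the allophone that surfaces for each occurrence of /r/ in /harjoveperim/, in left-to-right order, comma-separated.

Occurrence 1 (position 3): no conditioning environment matches → elsewhere allophone [r].
Occurrence 2 (position 10): between two vowels → [ɾ].

[r], [ɾ]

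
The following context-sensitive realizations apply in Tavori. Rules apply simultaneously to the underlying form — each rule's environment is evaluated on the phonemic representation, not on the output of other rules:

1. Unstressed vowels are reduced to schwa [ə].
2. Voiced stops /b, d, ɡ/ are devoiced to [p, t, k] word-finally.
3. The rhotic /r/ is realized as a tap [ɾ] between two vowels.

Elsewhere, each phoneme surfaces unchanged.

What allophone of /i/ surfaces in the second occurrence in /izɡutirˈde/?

Rule 1 applies to /i/ (between /t/ and /r/: in an unstressed syllable) → [ə].

[ə]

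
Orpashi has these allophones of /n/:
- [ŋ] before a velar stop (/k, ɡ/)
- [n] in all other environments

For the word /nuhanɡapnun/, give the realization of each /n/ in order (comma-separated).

Occurrence 1 (position 1): no conditioning environment matches → elsewhere allophone [n].
Occurrence 2 (position 5): before a velar stop → [ŋ].
Occurrence 3 (position 9): no conditioning environment matches → elsewhere allophone [n].
Occurrence 4 (position 11): no conditioning environment matches → elsewhere allophone [n].

[n], [ŋ], [n], [n]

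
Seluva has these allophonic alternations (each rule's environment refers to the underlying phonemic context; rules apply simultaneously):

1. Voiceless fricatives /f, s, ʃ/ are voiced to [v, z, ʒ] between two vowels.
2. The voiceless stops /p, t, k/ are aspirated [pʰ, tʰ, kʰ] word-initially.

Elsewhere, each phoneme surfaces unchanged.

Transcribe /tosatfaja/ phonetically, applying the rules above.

/t/ meets the environment for rule 2 (word-initially) → [tʰ].
/s/ (between /o/ and /a/) occurs between two vowels → [z] by rule 1.
/t/ (between /a/ and /f/) fails the environment for rule 2, so it stays [t].
/f/ (between /t/ and /a/): rule 1 targets it, but not between two vowels → unchanged [f].

[tʰozatfaja]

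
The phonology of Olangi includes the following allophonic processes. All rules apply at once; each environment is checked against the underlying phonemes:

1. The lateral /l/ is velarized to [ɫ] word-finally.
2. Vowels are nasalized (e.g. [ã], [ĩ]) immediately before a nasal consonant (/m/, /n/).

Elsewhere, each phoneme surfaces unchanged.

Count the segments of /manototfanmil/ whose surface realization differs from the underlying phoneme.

3

Segments that undergo a rule: /a/ → [ã] (rule 2); /a/ → [ã] (rule 2); /l/ → [ɫ] (rule 1).
All other segments surface unchanged.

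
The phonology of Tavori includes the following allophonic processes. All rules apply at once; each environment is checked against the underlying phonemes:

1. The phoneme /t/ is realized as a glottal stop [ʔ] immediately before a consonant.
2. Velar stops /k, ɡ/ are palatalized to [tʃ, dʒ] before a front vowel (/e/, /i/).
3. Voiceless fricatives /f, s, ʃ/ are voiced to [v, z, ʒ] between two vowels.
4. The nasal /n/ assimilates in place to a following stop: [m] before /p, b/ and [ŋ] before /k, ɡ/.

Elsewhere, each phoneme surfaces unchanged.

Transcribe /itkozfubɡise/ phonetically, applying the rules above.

[iʔkozfubdʒize]

/t/ meets the environment for rule 1 (immediately before a consonant) → [ʔ].
/k/ (between /t/ and /o/) fails the environment for rule 2, so it stays [k].
/f/ (between /z/ and /u/): rule 3 targets it, but not between two vowels → unchanged [f].
/ɡ/ meets the environment for rule 2 (before a front vowel) → [dʒ].
/s/ (between /i/ and /e/) occurs between two vowels → [z] by rule 3.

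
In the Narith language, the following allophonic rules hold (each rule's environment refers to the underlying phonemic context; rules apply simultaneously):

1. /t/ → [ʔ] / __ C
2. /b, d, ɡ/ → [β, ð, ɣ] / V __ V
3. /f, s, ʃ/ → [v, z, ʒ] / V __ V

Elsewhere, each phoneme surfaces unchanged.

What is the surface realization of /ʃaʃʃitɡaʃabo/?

[ʃaʃʃiʔɡaʒaβo]

/ʃ/ (word-initial): rule 3 targets it, but not between two vowels → unchanged [ʃ].
/a/ (between /ʃ/ and /ʃ/) is unaffected → [a].
/ʃ/ (between /a/ and /ʃ/): rule 3 targets it, but not between two vowels → unchanged [ʃ].
/ʃ/ (between /ʃ/ and /i/) is in the target of rule 3 but the environment (between two vowels) is not met → [ʃ].
/i/ (between /ʃ/ and /t/) is unaffected → [i].
/t/ — between /i/ and /ɡ/, immediately before a consonant — surfaces as [ʔ] (rule 1).
/ɡ/ (between /t/ and /a/) fails the environment for rule 2, so it stays [ɡ].
/a/ (between /ɡ/ and /ʃ/): no rule targets it → [a].
/ʃ/ (between /a/ and /a/): between two vowels, so rule 3 applies → [ʒ].
/a/ (between /ʃ/ and /b/): no rule targets it → [a].
/b/ — between /a/ and /o/, between two vowels — surfaces as [β] (rule 2).
/o/ stays [o].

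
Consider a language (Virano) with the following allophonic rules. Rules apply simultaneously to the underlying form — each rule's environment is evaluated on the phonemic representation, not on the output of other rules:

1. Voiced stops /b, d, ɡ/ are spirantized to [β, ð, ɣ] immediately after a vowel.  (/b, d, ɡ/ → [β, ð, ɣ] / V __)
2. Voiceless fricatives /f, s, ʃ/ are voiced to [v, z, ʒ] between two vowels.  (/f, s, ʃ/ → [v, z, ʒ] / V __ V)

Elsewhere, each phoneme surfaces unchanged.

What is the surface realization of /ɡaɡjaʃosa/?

[ɡaɣjaʒoza]

/ɡ/ (word-initial): rule 1 targets it, but not immediately after a vowel → unchanged [ɡ].
/a/ (between /ɡ/ and /ɡ/): no rule targets it → [a].
/ɡ/ (between /a/ and /j/) occurs immediately after a vowel → [ɣ] by rule 1.
/j/ (between /ɡ/ and /a/): no rule targets it → [j].
/a/ (between /j/ and /ʃ/) is unaffected → [a].
/ʃ/ (between /a/ and /o/): between two vowels, so rule 2 applies → [ʒ].
/o/ — not in any rule's target class → [o].
/s/ (between /o/ and /a/) occurs between two vowels → [z] by rule 2.
/a/ (word-final): no rule targets it → [a].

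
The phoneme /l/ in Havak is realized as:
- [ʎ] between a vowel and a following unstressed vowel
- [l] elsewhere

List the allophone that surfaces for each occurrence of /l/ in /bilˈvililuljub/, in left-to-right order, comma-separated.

[l], [ʎ], [ʎ], [l]

Occurrence 1 (position 3): no conditioning environment matches → elsewhere allophone [l].
Occurrence 2 (position 6): between a vowel and a following unstressed vowel → [ʎ].
Occurrence 3 (position 8): between a vowel and a following unstressed vowel → [ʎ].
Occurrence 4 (position 10): no conditioning environment matches → elsewhere allophone [l].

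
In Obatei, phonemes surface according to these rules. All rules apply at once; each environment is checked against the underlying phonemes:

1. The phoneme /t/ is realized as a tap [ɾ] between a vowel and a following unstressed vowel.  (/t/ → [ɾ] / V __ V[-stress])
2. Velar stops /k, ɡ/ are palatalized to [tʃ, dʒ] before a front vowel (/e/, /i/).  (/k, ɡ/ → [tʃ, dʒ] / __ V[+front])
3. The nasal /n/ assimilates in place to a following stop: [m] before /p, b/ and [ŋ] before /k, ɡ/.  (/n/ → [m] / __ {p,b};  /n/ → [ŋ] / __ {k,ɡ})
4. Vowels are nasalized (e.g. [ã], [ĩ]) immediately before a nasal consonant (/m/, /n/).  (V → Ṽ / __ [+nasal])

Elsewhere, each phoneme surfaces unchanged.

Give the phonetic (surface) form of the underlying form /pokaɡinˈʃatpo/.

[pokadʒĩnˈʃatpo]

/p/ stays [p].
/o/ (between /p/ and /k/) fails the environment for rule 4, so it stays [o].
/k/ — between /o/ and /a/; rule 2 does not apply here → [k].
/a/ — between /k/ and /ɡ/; rule 4 does not apply here → [a].
/ɡ/ — between /a/ and /i/, before a front vowel — surfaces as [dʒ] (rule 2).
Rule 4 applies to /i/ (between /ɡ/ and /n/: before a nasal consonant) → [ĩ].
/n/ (between /i/ and /ʃ/) fails the environment for rule 3, so it stays [n].
/ʃ/ (between /n/ and /a/) is unaffected → [ʃ].
/a/ — between /ʃ/ and /t/; rule 4 does not apply here → [a].
/t/ (between /a/ and /p/): rule 1 targets it, but not between a vowel and a following unstressed vowel → unchanged [t].
/p/ (between /t/ and /o/): no rule targets it → [p].
/o/ — word-final; rule 4 does not apply here → [o].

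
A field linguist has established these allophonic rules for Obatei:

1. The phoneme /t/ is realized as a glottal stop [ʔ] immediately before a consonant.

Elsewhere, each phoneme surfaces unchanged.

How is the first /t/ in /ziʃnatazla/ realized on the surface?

/t/ (between /a/ and /a/) is in the target of rule 1 but the environment (immediately before a consonant) is not met → [t].

[t]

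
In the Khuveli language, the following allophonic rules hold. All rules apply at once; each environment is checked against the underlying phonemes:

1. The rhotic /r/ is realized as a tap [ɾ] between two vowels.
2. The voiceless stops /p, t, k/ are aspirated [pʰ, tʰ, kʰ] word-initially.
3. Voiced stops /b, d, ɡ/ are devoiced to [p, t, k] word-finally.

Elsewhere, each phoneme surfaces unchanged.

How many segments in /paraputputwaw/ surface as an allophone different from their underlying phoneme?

Segments that undergo a rule: /p/ → [pʰ] (rule 2); /r/ → [ɾ] (rule 1).
All other segments surface unchanged.

2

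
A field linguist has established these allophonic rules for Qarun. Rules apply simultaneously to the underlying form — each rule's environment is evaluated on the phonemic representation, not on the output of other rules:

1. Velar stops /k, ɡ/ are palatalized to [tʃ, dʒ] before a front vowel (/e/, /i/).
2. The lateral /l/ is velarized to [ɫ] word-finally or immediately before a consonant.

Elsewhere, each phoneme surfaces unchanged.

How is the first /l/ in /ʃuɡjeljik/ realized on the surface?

/l/ (between /e/ and /j/) occurs word-finally or immediately before a consonant → [ɫ] by rule 2.

[ɫ]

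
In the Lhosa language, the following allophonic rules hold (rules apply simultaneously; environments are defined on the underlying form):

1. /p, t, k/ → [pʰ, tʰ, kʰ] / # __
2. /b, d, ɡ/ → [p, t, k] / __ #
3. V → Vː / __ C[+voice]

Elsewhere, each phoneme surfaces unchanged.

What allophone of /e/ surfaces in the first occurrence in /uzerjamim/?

/e/ (between /z/ and /r/): before a voiced consonant, so rule 3 applies → [eː].

[eː]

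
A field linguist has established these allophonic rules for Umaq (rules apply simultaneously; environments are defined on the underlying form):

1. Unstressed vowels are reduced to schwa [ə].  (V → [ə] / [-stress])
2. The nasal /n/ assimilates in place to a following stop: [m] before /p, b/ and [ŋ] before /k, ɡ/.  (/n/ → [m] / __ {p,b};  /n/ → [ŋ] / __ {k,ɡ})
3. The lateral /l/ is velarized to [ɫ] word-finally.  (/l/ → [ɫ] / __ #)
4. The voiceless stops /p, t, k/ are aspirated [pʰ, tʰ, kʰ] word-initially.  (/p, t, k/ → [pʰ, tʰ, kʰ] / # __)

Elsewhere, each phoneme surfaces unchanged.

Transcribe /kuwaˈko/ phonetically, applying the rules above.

/k/ meets the environment for rule 4 (word-initially) → [kʰ].
/u/ (between /k/ and /w/) occurs in an unstressed syllable → [ə] by rule 1.
/w/ (between /u/ and /a/) is unaffected → [w].
Rule 1 applies to /a/ (between /w/ and /k/: in an unstressed syllable) → [ə].
/k/ (between /a/ and /o/) fails the environment for rule 4, so it stays [k].
/o/ (word-final) fails the environment for rule 1, so it stays [o].

[kʰəwəˈko]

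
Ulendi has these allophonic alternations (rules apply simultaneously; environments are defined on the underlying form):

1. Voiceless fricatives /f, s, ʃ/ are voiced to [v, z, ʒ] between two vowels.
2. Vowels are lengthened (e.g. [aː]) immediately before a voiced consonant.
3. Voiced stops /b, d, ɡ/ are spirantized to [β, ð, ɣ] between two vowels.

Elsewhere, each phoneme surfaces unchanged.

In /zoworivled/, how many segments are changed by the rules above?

4

Segments that undergo a rule: /o/ → [oː] (rule 2); /o/ → [oː] (rule 2); /i/ → [iː] (rule 2); /e/ → [eː] (rule 2).
All other segments surface unchanged.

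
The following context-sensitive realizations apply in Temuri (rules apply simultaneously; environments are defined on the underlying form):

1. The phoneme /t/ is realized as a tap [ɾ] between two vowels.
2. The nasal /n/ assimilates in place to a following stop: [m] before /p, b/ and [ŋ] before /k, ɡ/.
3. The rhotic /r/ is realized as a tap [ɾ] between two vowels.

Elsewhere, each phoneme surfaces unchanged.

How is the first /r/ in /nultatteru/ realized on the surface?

[ɾ]

/r/ meets the environment for rule 3 (between two vowels) → [ɾ].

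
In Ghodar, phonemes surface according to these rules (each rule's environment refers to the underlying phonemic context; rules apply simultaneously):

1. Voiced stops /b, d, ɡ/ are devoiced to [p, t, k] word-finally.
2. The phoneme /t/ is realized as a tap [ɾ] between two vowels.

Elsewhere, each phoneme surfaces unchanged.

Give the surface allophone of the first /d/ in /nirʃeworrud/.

/d/ meets the environment for rule 1 (word-finally) → [t].

[t]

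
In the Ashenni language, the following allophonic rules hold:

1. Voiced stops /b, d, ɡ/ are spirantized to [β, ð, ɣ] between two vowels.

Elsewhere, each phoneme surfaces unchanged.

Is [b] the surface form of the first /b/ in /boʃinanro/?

Yes

/b/ (word-initial) fails the environment for rule 1, so it stays [b].
The actual realization is [b], which matches [b].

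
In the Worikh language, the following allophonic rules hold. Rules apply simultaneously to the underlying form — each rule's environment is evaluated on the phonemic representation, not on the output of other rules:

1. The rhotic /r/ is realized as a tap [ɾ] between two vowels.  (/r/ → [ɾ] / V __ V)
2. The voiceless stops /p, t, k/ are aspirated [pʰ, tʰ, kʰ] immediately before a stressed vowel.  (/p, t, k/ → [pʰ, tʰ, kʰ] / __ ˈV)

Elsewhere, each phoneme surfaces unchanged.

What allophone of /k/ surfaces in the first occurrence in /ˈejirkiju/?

[k]

/k/ (between /r/ and /i/): rule 2 targets it, but not immediately before a stressed vowel → unchanged [k].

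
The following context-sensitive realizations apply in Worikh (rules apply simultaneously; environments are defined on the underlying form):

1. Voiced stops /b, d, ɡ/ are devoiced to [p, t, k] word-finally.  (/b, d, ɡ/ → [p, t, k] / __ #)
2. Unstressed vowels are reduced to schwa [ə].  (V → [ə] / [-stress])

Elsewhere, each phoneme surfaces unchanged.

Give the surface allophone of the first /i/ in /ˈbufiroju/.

[ə]

/i/ meets the environment for rule 2 (in an unstressed syllable) → [ə].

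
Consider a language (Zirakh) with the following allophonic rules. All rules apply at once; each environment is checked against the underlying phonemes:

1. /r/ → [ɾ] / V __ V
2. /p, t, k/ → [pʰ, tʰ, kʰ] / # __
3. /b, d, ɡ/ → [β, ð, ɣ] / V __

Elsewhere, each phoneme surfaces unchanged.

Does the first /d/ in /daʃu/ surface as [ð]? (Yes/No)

/d/ — word-initial; rule 3 does not apply here → [d].
The actual realization is [d], not [ð].

No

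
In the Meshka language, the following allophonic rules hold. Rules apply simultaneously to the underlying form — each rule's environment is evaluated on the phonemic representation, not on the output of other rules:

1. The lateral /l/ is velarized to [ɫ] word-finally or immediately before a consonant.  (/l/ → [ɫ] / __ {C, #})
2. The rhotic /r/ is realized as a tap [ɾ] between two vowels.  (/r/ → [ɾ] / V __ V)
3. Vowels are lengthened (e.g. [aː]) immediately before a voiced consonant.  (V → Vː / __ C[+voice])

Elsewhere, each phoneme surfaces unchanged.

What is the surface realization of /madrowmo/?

[maːdroːwmo]

/m/ — not in any rule's target class → [m].
/a/ — between /m/ and /d/, before a voiced consonant — surfaces as [aː] (rule 3).
/d/ — not in any rule's target class → [d].
/r/ (between /d/ and /o/) fails the environment for rule 2, so it stays [r].
/o/ — between /r/ and /w/, before a voiced consonant — surfaces as [oː] (rule 3).
/w/ — not in any rule's target class → [w].
/m/ — not in any rule's target class → [m].
/o/ (word-final): rule 3 targets it, but not before a voiced consonant → unchanged [o].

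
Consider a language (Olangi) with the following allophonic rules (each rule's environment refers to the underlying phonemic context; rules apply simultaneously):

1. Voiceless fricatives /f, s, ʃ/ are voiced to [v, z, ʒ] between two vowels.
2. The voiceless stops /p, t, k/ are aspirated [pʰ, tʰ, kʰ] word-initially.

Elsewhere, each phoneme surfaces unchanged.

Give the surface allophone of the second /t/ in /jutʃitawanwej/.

[t]

/t/ — between /i/ and /a/; rule 2 does not apply here → [t].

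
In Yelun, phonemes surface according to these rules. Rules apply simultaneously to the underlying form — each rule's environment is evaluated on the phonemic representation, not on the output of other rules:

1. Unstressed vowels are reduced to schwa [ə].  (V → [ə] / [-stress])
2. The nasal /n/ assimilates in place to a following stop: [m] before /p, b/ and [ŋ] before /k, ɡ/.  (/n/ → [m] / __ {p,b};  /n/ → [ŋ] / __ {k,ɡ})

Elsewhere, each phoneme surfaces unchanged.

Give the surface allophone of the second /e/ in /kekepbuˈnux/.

[ə]

/e/ meets the environment for rule 1 (in an unstressed syllable) → [ə].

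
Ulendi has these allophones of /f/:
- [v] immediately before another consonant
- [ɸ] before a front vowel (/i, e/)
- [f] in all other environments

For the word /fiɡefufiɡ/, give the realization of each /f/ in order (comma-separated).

Occurrence 1 (position 1): before a front vowel (/i, e/) → [ɸ].
Occurrence 2 (position 5): no conditioning environment matches → elsewhere allophone [f].
Occurrence 3 (position 7): before a front vowel (/i, e/) → [ɸ].

[ɸ], [f], [ɸ]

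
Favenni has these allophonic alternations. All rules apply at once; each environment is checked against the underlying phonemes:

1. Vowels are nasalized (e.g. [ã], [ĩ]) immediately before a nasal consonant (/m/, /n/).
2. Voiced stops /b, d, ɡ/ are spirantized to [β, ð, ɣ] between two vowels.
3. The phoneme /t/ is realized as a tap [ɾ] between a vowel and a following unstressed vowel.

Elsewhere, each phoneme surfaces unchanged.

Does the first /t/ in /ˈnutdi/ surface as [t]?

/t/ (between /u/ and /d/) is in the target of rule 3 but the environment (between a vowel and a following unstressed vowel) is not met → [t].
The actual realization is [t], which matches [t].

Yes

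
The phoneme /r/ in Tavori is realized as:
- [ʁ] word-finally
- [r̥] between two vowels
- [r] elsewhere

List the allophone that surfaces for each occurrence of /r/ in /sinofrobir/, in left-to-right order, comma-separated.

[r], [ʁ]

Occurrence 1 (position 6): no conditioning environment matches → elsewhere allophone [r].
Occurrence 2 (position 10): word-finally → [ʁ].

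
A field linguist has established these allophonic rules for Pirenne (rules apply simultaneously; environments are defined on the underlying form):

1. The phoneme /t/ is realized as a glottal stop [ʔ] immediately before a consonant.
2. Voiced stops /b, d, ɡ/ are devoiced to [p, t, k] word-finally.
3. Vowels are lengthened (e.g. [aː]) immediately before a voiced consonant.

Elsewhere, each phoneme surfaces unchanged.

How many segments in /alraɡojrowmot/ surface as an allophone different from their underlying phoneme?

4

Segments that undergo a rule: /a/ → [aː] (rule 3); /a/ → [aː] (rule 3); /o/ → [oː] (rule 3); /o/ → [oː] (rule 3).
All other segments surface unchanged.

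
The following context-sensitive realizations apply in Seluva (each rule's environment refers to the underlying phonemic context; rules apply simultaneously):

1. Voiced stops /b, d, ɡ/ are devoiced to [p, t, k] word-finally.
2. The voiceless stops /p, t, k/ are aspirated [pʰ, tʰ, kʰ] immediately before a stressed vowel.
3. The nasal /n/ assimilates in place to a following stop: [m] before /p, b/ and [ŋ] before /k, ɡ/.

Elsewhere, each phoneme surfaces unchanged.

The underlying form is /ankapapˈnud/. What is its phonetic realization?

/a/ (word-initial): no rule targets it → [a].
/n/ meets the environment for rule 3 (before a labial or velar stop) → [ŋ].
/k/ (between /n/ and /a/) is in the target of rule 2 but the environment (immediately before a stressed vowel) is not met → [k].
/a/ — not in any rule's target class → [a].
/p/ (between /a/ and /a/): rule 2 targets it, but not immediately before a stressed vowel → unchanged [p].
/a/ stays [a].
/p/ — between /a/ and /n/; rule 2 does not apply here → [p].
/n/ (between /p/ and /u/): rule 3 targets it, but not before a labial or velar stop → unchanged [n].
/u/ stays [u].
/d/ meets the environment for rule 1 (word-finally) → [t].

[aŋkapapˈnut]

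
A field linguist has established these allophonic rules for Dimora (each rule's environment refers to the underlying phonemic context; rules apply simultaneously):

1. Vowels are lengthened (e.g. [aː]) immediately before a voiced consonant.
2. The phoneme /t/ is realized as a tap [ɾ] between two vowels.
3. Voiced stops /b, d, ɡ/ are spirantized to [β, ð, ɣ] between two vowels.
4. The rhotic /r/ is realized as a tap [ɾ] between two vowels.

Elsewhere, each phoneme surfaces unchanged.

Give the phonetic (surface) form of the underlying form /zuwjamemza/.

/z/ (word-initial): no rule targets it → [z].
/u/ — between /z/ and /w/, before a voiced consonant — surfaces as [uː] (rule 1).
/w/ (between /u/ and /j/) is unaffected → [w].
/j/ (between /w/ and /a/) is unaffected → [j].
/a/ meets the environment for rule 1 (before a voiced consonant) → [aː].
/m/ (between /a/ and /e/) is unaffected → [m].
/e/ (between /m/ and /m/) occurs before a voiced consonant → [eː] by rule 1.
/m/ (between /e/ and /z/): no rule targets it → [m].
/z/ (between /m/ and /a/) is unaffected → [z].
/a/ (word-final): rule 1 targets it, but not before a voiced consonant → unchanged [a].

[zuːwjaːmeːmza]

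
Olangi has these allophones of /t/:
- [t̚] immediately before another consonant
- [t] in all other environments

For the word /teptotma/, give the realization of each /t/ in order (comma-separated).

[t], [t], [t̚]

Occurrence 1 (position 1): no conditioning environment matches → elsewhere allophone [t].
Occurrence 2 (position 4): no conditioning environment matches → elsewhere allophone [t].
Occurrence 3 (position 6): immediately before another consonant → [t̚].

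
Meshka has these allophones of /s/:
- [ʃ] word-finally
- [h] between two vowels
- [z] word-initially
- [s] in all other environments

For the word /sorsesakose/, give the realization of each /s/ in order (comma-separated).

[z], [s], [h], [h]

Occurrence 1 (position 1): word-initially → [z].
Occurrence 2 (position 4): no conditioning environment matches → elsewhere allophone [s].
Occurrence 3 (position 6): between two vowels → [h].
Occurrence 4 (position 10): between two vowels → [h].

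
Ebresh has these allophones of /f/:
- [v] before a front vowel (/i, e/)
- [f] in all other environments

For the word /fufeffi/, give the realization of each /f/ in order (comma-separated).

Occurrence 1 (position 1): no conditioning environment matches → elsewhere allophone [f].
Occurrence 2 (position 3): before a front vowel (/i, e/) → [v].
Occurrence 3 (position 5): no conditioning environment matches → elsewhere allophone [f].
Occurrence 4 (position 6): before a front vowel (/i, e/) → [v].

[f], [v], [f], [v]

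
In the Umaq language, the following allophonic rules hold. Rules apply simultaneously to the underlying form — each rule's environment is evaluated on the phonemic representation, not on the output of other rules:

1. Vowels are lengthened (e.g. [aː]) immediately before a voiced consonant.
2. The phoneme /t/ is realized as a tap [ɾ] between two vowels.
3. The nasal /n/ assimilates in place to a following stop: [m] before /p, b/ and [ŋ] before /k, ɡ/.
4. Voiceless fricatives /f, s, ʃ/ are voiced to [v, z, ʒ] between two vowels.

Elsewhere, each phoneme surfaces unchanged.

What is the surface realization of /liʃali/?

/i/ (between /l/ and /ʃ/): rule 1 targets it, but not before a voiced consonant → unchanged [i].
/ʃ/ — between /i/ and /a/, between two vowels — surfaces as [ʒ] (rule 4).
Rule 1 applies to /a/ (between /ʃ/ and /l/: before a voiced consonant) → [aː].
/i/ (word-final) is in the target of rule 1 but the environment (before a voiced consonant) is not met → [i].

[liʒaːli]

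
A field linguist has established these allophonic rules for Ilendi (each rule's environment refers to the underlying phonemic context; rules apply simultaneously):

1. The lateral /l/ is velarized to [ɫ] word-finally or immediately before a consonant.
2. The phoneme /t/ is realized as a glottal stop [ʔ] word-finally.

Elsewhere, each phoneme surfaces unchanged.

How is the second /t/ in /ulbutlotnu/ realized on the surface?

/t/ (between /o/ and /n/): rule 2 targets it, but not word-finally → unchanged [t].

[t]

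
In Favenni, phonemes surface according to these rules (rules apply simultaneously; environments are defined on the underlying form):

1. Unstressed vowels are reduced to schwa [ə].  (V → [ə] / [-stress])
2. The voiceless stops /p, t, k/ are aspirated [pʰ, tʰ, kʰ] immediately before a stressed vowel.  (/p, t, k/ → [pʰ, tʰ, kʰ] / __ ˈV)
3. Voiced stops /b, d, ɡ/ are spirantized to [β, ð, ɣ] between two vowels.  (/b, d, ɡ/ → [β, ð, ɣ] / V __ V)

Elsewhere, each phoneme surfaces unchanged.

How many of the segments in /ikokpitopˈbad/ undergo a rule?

4

Segments that undergo a rule: /i/ → [ə] (rule 1); /o/ → [ə] (rule 1); /i/ → [ə] (rule 1); /o/ → [ə] (rule 1).
All other segments surface unchanged.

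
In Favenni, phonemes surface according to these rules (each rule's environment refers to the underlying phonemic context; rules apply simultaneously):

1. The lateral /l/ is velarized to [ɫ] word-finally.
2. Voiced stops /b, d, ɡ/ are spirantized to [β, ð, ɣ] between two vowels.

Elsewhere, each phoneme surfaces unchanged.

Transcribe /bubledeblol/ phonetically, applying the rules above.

[bubleðebloɫ]

/b/ (word-initial) fails the environment for rule 2, so it stays [b].
/b/ (between /u/ and /l/) is in the target of rule 2 but the environment (between two vowels) is not met → [b].
/l/ (between /b/ and /e/): rule 1 targets it, but not word-finally → unchanged [l].
/d/ meets the environment for rule 2 (between two vowels) → [ð].
/b/ (between /e/ and /l/) fails the environment for rule 2, so it stays [b].
/l/ (between /b/ and /o/) is in the target of rule 1 but the environment (word-finally) is not met → [l].
/l/ (word-final): word-finally, so rule 1 applies → [ɫ].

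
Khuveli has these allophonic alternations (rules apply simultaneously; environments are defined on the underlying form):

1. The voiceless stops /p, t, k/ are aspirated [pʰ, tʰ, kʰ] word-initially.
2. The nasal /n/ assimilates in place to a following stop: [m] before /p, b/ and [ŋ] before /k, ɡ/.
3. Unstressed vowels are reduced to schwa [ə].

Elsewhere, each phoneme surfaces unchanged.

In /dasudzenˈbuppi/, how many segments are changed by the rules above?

Segments that undergo a rule: /a/ → [ə] (rule 3); /u/ → [ə] (rule 3); /e/ → [ə] (rule 3); /n/ → [m] (rule 2); /i/ → [ə] (rule 3).
All other segments surface unchanged.

5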